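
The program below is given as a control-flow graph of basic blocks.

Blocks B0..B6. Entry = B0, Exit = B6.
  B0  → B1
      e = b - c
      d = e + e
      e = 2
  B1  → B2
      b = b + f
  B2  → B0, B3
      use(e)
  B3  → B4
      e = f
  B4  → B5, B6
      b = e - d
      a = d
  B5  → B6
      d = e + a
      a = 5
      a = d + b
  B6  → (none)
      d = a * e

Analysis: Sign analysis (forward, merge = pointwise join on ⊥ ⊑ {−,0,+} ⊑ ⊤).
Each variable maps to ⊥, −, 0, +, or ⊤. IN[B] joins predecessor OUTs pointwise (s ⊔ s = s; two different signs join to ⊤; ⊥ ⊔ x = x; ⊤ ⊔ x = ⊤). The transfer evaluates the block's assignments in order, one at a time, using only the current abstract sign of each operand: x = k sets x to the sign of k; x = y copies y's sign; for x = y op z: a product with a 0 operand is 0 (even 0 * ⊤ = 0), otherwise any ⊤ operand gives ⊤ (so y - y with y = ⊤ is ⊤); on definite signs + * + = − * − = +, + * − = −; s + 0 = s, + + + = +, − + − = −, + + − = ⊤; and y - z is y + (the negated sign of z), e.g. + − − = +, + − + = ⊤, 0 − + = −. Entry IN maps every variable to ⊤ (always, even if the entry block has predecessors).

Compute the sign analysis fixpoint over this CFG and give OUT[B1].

Answer: {a: ⊤, b: ⊤, c: ⊤, d: ⊤, e: +, f: ⊤}

Working:
Converged values:
  B0:  IN=(all ⊤)  OUT={e:+; rest ⊤}
  B1:  IN={e:+; rest ⊤}  OUT={e:+; rest ⊤}
  B2:  IN={e:+; rest ⊤}  OUT={e:+; rest ⊤}
  B3:  IN={e:+; rest ⊤}  OUT=(all ⊤)
  B4:  IN=(all ⊤)  OUT=(all ⊤)
  B5:  IN=(all ⊤)  OUT=(all ⊤)
  B6:  IN=(all ⊤)  OUT=(all ⊤)

Merge at B1: IN[B1] = OUT[B0] = {a: ⊤, b: ⊤, c: ⊤, d: ⊤, e: +, f: ⊤}
Applying B1's transfer function to that IN value gives OUT[B1] (row B1 above).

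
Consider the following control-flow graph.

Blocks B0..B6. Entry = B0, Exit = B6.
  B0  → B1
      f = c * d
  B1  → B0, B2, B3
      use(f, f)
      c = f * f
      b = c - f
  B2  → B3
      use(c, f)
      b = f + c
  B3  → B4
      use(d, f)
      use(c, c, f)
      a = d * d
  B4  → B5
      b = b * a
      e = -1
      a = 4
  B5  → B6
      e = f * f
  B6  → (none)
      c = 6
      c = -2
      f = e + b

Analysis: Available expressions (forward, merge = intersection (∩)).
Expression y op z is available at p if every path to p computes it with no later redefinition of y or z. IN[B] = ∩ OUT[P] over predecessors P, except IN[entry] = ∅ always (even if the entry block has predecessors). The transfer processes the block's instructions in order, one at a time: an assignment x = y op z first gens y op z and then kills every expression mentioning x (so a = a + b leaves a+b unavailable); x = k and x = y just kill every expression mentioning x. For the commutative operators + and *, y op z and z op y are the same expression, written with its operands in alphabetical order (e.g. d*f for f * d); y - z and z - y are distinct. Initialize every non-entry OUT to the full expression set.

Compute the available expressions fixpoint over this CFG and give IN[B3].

Per-block solution:
  B0: | IN={} | OUT={c*d}
  B1: | IN={c*d} | OUT={c-f, f*f}
  B2: | IN={c-f, f*f} | OUT={c+f, c-f, f*f}
  B3: | IN={c-f, f*f} | OUT={c-f, d*d, f*f}
  B4: | IN={c-f, d*d, f*f} | OUT={c-f, d*d, f*f}
  B5: | IN={c-f, d*d, f*f} | OUT={c-f, d*d, f*f}
  B6: | IN={c-f, d*d, f*f} | OUT={b+e, d*d}

Merge at B3: IN[B3] = OUT[B1] ∩ OUT[B2] = {c-f, f*f}

Answer: {c-f, f*f}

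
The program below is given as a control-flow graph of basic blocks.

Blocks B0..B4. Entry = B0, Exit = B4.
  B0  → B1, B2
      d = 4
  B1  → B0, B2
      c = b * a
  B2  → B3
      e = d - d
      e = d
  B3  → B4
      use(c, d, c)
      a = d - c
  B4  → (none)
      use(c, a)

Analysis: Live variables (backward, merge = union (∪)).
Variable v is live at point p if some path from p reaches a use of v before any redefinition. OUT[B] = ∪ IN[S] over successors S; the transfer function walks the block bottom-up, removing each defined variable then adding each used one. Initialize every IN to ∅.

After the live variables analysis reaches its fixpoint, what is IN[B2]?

Answer: {c, d}

Working:
Converged values:
  B0:  IN={a, b, c}  OUT={a, b, c, d}
  B1:  IN={a, b, d}  OUT={a, b, c, d}
  B2:  IN={c, d}  OUT={c, d}
  B3:  IN={c, d}  OUT={a, c}
  B4:  IN={a, c}  OUT={}

Merge at B2: OUT[B2] = IN[B3] = {c, d}
Applying B2's transfer function to that OUT value gives IN[B2] (row B2 above).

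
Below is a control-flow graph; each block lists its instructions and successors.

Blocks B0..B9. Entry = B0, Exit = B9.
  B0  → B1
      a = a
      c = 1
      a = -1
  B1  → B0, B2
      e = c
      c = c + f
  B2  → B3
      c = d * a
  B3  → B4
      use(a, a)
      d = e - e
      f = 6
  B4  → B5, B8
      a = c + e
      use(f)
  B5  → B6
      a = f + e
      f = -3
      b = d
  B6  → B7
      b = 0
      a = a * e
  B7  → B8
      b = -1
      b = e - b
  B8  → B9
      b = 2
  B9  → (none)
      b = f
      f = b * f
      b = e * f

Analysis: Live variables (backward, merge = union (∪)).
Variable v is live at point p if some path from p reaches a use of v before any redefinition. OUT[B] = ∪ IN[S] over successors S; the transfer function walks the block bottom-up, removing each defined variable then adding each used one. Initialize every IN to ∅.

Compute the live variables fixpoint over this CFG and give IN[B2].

Answer: {a, d, e}

Derivation:
Per-block solution:
  B0: | IN={a, d, f} | OUT={a, c, d, f}
  B1: | IN={a, c, d, f} | OUT={a, d, e, f}
  B2: | IN={a, d, e} | OUT={a, c, e}
  B3: | IN={a, c, e} | OUT={c, d, e, f}
  B4: | IN={c, d, e, f} | OUT={d, e, f}
  B5: | IN={d, e, f} | OUT={a, e, f}
  B6: | IN={a, e, f} | OUT={e, f}
  B7: | IN={e, f} | OUT={e, f}
  B8: | IN={e, f} | OUT={e, f}
  B9: | IN={e, f} | OUT={}

Merge at B2: OUT[B2] = IN[B3] = {a, c, e}
Applying B2's transfer function to that OUT value gives IN[B2] (row B2 above).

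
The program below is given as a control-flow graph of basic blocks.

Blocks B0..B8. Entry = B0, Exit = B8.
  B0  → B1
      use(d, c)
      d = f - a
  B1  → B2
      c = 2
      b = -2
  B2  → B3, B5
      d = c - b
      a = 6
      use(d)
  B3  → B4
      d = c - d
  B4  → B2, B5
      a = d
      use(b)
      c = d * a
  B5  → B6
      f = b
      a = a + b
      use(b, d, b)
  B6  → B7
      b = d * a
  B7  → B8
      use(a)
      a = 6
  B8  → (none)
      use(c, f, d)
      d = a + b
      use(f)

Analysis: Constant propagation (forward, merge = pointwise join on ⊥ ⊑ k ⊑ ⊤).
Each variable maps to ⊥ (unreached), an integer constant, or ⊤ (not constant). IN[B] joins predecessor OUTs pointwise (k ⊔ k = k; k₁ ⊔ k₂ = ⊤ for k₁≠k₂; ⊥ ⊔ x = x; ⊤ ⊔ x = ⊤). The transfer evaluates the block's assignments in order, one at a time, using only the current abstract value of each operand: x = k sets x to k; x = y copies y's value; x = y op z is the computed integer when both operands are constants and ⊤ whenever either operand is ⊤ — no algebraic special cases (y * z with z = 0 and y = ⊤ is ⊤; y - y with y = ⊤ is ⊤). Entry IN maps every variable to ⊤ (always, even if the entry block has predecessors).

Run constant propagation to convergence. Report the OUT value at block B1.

Converged values:
  B0: | IN=(all ⊤) | OUT=(all ⊤)
  B1: | IN=(all ⊤) | OUT={b:-2, c:2; rest ⊤}
  B2: | IN={b:-2; rest ⊤} | OUT={a:6, b:-2; rest ⊤}
  B3: | IN={a:6, b:-2; rest ⊤} | OUT={a:6, b:-2; rest ⊤}
  B4: | IN={a:6, b:-2; rest ⊤} | OUT={b:-2; rest ⊤}
  B5: | IN={b:-2; rest ⊤} | OUT={b:-2, f:-2; rest ⊤}
  B6: | IN={b:-2, f:-2; rest ⊤} | OUT={f:-2; rest ⊤}
  B7: | IN={f:-2; rest ⊤} | OUT={a:6, f:-2; rest ⊤}
  B8: | IN={a:6, f:-2; rest ⊤} | OUT={a:6, f:-2; rest ⊤}

Merge at B1: IN[B1] = OUT[B0] = {a: ⊤, b: ⊤, c: ⊤, d: ⊤, e: ⊤, f: ⊤}
Applying B1's transfer function to that IN value gives OUT[B1] (row B1 above).

Answer: {a: ⊤, b: -2, c: 2, d: ⊤, e: ⊤, f: ⊤}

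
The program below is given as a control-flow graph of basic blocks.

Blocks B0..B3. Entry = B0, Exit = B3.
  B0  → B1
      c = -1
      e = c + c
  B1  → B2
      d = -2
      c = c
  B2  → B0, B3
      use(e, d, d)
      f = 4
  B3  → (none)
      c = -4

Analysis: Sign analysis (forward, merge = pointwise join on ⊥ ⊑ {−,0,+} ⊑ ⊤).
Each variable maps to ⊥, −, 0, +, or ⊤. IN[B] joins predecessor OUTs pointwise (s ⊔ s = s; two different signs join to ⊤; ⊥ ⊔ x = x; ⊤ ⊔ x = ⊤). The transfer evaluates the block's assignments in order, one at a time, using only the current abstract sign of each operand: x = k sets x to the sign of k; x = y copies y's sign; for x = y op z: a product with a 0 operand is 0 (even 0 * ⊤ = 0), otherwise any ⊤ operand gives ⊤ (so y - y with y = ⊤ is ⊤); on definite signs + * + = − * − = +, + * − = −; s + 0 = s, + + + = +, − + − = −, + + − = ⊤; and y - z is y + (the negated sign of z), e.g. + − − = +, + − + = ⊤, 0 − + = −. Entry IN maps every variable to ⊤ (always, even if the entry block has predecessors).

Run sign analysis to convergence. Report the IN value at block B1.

Converged values:
  B0:   IN=(all ⊤)   OUT={c:-, e:-; rest ⊤}
  B1:   IN={c:-, e:-; rest ⊤}   OUT={c:-, d:-, e:-; rest ⊤}
  B2:   IN={c:-, d:-, e:-; rest ⊤}   OUT={c:-, d:-, e:-, f:+; rest ⊤}
  B3:   IN={c:-, d:-, e:-, f:+; rest ⊤}   OUT={c:-, d:-, e:-, f:+; rest ⊤}

Merge at B1: IN[B1] = OUT[B0] = {a: ⊤, b: ⊤, c: -, d: ⊤, e: -, f: ⊤}

Answer: {a: ⊤, b: ⊤, c: -, d: ⊤, e: -, f: ⊤}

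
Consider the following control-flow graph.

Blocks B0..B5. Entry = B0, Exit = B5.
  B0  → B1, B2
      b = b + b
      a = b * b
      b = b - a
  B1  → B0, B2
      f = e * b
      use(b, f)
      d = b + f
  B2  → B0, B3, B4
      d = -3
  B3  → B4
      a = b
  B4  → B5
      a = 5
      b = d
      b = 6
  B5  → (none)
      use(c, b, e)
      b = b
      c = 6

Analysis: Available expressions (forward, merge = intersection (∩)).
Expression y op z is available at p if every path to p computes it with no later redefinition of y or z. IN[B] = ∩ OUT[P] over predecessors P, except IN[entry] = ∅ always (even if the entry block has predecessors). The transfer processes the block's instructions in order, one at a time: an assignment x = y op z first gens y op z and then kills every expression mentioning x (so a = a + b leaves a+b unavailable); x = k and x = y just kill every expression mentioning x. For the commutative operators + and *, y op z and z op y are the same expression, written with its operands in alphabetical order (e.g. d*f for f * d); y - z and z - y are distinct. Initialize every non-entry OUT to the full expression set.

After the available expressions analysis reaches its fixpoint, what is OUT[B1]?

Answer: {b*e, b+f}

Working:
Fixpoint table:
  B0:   IN={}   OUT={}
  B1:   IN={}   OUT={b*e, b+f}
  B2:   IN={}   OUT={}
  B3:   IN={}   OUT={}
  B4:   IN={}   OUT={}
  B5:   IN={}   OUT={}

Merge at B1: IN[B1] = OUT[B0] = {}
Applying B1's transfer function to that IN value gives OUT[B1] (row B1 above).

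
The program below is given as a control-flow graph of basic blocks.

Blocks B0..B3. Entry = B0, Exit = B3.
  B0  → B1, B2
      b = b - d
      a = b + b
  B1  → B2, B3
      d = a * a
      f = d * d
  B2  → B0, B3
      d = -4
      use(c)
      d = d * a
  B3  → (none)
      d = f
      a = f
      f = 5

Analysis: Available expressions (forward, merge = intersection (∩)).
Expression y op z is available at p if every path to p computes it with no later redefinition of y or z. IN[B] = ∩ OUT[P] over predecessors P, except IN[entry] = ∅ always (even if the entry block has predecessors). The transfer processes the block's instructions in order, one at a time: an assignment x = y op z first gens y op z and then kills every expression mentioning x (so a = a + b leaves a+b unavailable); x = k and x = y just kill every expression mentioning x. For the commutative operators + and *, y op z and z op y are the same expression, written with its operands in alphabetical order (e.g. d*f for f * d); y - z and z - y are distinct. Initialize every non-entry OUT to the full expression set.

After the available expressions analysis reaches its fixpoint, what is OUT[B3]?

Answer: {b+b}

Working:
Converged values:
  B0:   IN={}   OUT={b+b}
  B1:   IN={b+b}   OUT={a*a, b+b, d*d}
  B2:   IN={b+b}   OUT={b+b}
  B3:   IN={b+b}   OUT={b+b}

Merge at B3: IN[B3] = OUT[B1] ∩ OUT[B2] = {b+b}
Applying B3's transfer function to that IN value gives OUT[B3] (row B3 above).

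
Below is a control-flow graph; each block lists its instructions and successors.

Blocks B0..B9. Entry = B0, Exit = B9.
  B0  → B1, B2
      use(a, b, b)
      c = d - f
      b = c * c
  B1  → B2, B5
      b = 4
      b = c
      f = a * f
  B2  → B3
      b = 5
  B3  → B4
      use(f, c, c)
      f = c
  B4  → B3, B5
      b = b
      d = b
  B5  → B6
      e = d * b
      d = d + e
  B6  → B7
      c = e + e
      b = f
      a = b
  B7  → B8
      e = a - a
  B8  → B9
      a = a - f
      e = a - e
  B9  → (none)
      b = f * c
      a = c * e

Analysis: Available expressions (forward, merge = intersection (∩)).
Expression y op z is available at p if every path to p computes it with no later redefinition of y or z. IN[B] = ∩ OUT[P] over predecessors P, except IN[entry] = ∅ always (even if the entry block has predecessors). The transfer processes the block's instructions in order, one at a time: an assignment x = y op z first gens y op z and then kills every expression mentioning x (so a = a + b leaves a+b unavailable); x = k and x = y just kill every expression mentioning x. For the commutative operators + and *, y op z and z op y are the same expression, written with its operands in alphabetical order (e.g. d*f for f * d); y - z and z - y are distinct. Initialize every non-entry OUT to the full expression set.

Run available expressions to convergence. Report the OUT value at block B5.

Answer: {c*c}

Trace:
Fixpoint table:
  B0:   IN={}   OUT={c*c, d-f}
  B1:   IN={c*c, d-f}   OUT={c*c}
  B2:   IN={c*c}   OUT={c*c}
  B3:   IN={c*c}   OUT={c*c}
  B4:   IN={c*c}   OUT={c*c}
  B5:   IN={c*c}   OUT={c*c}
  B6:   IN={c*c}   OUT={e+e}
  B7:   IN={e+e}   OUT={a-a}
  B8:   IN={a-a}   OUT={}
  B9:   IN={}   OUT={c*e, c*f}

Merge at B5: IN[B5] = OUT[B1] ∩ OUT[B4] = {c*c}
Applying B5's transfer function to that IN value gives OUT[B5] (row B5 above).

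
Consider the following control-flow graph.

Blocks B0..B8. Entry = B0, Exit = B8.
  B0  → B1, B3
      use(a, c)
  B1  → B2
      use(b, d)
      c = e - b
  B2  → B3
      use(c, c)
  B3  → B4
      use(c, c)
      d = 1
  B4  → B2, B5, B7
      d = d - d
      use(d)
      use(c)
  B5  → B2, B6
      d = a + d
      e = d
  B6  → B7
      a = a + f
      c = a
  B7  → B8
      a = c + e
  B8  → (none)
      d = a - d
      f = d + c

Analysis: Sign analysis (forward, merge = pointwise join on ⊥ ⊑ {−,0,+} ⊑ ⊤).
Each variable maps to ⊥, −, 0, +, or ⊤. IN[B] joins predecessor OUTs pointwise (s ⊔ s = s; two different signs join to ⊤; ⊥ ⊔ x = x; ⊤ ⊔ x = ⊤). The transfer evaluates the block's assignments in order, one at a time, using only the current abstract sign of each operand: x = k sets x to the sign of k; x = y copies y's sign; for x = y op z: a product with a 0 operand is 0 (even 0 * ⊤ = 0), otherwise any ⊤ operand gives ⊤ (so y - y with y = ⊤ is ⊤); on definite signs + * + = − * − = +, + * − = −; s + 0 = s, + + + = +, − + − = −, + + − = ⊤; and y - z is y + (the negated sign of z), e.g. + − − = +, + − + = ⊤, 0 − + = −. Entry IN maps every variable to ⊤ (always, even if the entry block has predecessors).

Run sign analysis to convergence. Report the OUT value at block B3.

Answer: {a: ⊤, b: ⊤, c: ⊤, d: +, e: ⊤, f: ⊤}

Trace:
Converged values:
  B0: | IN=(all ⊤) | OUT=(all ⊤)
  B1: | IN=(all ⊤) | OUT=(all ⊤)
  B2: | IN=(all ⊤) | OUT=(all ⊤)
  B3: | IN=(all ⊤) | OUT={d:+; rest ⊤}
  B4: | IN={d:+; rest ⊤} | OUT=(all ⊤)
  B5: | IN=(all ⊤) | OUT=(all ⊤)
  B6: | IN=(all ⊤) | OUT=(all ⊤)
  B7: | IN=(all ⊤) | OUT=(all ⊤)
  B8: | IN=(all ⊤) | OUT=(all ⊤)

Merge at B3: IN[B3] = OUT[B0] ⊔ OUT[B2] = {a: ⊤, b: ⊤, c: ⊤, d: ⊤, e: ⊤, f: ⊤}
Applying B3's transfer function to that IN value gives OUT[B3] (row B3 above).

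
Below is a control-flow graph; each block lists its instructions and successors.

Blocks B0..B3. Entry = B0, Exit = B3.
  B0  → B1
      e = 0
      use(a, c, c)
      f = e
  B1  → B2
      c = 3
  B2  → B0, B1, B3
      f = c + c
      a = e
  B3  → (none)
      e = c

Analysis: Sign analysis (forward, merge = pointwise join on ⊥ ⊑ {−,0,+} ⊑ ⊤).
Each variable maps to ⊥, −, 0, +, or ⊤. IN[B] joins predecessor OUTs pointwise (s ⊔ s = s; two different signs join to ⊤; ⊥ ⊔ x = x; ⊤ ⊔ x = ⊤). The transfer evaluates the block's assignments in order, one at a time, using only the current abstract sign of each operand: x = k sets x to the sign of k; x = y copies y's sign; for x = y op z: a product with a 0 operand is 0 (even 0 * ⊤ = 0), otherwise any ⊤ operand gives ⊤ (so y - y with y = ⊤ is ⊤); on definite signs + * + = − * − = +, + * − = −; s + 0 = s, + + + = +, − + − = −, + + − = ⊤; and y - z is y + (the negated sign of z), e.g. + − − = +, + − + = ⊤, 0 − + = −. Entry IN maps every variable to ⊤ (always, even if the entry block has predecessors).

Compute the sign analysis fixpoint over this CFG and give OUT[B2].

Converged values:
  B0: | IN=(all ⊤) | OUT={e:0, f:0; rest ⊤}
  B1: | IN={e:0; rest ⊤} | OUT={c:+, e:0; rest ⊤}
  B2: | IN={c:+, e:0; rest ⊤} | OUT={a:0, c:+, e:0, f:+; rest ⊤}
  B3: | IN={a:0, c:+, e:0, f:+; rest ⊤} | OUT={a:0, c:+, e:+, f:+; rest ⊤}

Merge at B2: IN[B2] = OUT[B1] = {a: ⊤, b: ⊤, c: +, d: ⊤, e: 0, f: ⊤}
Applying B2's transfer function to that IN value gives OUT[B2] (row B2 above).

Answer: {a: 0, b: ⊤, c: +, d: ⊤, e: 0, f: +}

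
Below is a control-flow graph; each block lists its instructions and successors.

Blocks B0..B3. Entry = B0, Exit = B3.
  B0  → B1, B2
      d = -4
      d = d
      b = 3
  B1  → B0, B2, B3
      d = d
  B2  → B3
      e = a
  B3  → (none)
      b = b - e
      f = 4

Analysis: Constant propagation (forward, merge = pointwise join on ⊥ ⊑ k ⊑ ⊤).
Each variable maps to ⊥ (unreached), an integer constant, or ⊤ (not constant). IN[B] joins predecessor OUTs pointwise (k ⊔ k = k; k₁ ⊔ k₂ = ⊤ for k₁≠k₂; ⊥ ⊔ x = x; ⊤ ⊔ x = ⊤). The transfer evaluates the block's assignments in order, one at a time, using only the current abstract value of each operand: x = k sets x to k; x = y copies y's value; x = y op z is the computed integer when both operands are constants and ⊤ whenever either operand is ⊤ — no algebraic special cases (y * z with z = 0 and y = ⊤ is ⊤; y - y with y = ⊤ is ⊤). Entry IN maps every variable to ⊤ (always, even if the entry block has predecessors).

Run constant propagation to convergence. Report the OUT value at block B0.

Answer: {a: ⊤, b: 3, c: ⊤, d: -4, e: ⊤, f: ⊤}

Trace:
Fixpoint table:
  B0:   IN=(all ⊤)   OUT={b:3, d:-4; rest ⊤}
  B1:   IN={b:3, d:-4; rest ⊤}   OUT={b:3, d:-4; rest ⊤}
  B2:   IN={b:3, d:-4; rest ⊤}   OUT={b:3, d:-4; rest ⊤}
  B3:   IN={b:3, d:-4; rest ⊤}   OUT={d:-4, f:4; rest ⊤}

Merge at B0 (entry node, so the boundary value (all ⊤) is joined with the incoming edge(s)): IN[B0] = (all ⊤) ⊔ OUT[B1] = {a: ⊤, b: ⊤, c: ⊤, d: ⊤, e: ⊤, f: ⊤}
Applying B0's transfer function to that IN value gives OUT[B0] (row B0 above).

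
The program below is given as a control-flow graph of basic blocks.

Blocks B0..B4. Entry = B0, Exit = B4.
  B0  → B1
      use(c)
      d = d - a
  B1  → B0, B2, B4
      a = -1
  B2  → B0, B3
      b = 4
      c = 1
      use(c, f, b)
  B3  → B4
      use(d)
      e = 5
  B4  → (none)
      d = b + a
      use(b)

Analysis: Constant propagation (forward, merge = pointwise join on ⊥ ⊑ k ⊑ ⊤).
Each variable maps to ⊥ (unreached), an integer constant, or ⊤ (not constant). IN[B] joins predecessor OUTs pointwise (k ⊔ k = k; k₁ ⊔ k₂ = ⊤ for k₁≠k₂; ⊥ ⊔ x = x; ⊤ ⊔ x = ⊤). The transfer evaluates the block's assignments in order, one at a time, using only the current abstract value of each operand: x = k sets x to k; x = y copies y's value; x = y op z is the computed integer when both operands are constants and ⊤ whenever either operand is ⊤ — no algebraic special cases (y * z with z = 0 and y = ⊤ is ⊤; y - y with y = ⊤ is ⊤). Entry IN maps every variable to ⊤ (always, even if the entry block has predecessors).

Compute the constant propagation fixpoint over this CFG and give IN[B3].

Converged values:
  B0: | IN=(all ⊤) | OUT=(all ⊤)
  B1: | IN=(all ⊤) | OUT={a:-1; rest ⊤}
  B2: | IN={a:-1; rest ⊤} | OUT={a:-1, b:4, c:1; rest ⊤}
  B3: | IN={a:-1, b:4, c:1; rest ⊤} | OUT={a:-1, b:4, c:1, e:5; rest ⊤}
  B4: | IN={a:-1; rest ⊤} | OUT={a:-1; rest ⊤}

Merge at B3: IN[B3] = OUT[B2] = {a: -1, b: 4, c: 1, d: ⊤, e: ⊤, f: ⊤}

Answer: {a: -1, b: 4, c: 1, d: ⊤, e: ⊤, f: ⊤}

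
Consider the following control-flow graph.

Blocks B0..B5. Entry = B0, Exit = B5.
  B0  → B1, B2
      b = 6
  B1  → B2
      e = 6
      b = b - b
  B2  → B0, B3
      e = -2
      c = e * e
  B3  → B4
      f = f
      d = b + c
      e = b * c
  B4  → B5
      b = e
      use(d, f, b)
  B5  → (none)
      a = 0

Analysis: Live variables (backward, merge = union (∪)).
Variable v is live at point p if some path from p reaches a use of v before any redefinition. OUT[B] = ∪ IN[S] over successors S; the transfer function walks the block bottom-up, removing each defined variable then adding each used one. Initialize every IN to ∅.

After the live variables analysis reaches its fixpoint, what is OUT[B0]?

Converged values:
  B0:  IN={f}  OUT={b, f}
  B1:  IN={b, f}  OUT={b, f}
  B2:  IN={b, f}  OUT={b, c, f}
  B3:  IN={b, c, f}  OUT={d, e, f}
  B4:  IN={d, e, f}  OUT={}
  B5:  IN={}  OUT={}

Merge at B0: OUT[B0] = IN[B1] ⊔ IN[B2] = {b, f}

Answer: {b, f}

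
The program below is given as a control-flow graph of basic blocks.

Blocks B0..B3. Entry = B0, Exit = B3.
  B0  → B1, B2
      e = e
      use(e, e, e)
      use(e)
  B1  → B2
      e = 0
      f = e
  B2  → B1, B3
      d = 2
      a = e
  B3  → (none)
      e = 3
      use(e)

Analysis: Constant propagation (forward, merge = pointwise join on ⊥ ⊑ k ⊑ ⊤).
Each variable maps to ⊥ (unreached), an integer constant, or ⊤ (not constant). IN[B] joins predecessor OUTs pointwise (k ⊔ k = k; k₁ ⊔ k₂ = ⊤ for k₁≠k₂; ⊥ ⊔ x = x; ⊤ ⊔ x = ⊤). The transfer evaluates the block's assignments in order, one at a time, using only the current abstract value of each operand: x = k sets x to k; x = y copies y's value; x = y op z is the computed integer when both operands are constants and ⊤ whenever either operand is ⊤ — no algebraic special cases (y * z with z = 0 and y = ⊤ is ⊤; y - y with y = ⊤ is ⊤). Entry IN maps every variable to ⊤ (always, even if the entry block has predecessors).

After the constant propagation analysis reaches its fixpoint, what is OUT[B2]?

Answer: {a: ⊤, b: ⊤, c: ⊤, d: 2, e: ⊤, f: ⊤}

Trace:
Converged values:
  B0:   IN=(all ⊤)   OUT=(all ⊤)
  B1:   IN=(all ⊤)   OUT={e:0, f:0; rest ⊤}
  B2:   IN=(all ⊤)   OUT={d:2; rest ⊤}
  B3:   IN={d:2; rest ⊤}   OUT={d:2, e:3; rest ⊤}

Merge at B2: IN[B2] = OUT[B0] ⊔ OUT[B1] = {a: ⊤, b: ⊤, c: ⊤, d: ⊤, e: ⊤, f: ⊤}
Applying B2's transfer function to that IN value gives OUT[B2] (row B2 above).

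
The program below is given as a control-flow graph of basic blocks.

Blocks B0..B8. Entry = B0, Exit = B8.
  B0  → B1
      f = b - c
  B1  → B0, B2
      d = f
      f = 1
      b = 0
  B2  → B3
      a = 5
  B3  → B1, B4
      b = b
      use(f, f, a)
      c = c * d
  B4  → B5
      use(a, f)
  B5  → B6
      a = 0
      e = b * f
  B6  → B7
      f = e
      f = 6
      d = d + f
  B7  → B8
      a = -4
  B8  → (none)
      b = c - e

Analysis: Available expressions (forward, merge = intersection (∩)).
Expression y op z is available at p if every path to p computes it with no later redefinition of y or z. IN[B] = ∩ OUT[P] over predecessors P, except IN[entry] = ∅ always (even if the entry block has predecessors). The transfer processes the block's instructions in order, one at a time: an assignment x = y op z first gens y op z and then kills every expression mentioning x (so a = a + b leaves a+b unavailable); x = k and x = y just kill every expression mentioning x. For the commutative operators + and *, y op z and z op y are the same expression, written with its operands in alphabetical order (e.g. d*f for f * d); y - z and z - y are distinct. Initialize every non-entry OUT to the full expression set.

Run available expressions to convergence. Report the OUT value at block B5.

Answer: {b*f}

Derivation:
Converged values:
  B0: | IN={} | OUT={b-c}
  B1: | IN={} | OUT={}
  B2: | IN={} | OUT={}
  B3: | IN={} | OUT={}
  B4: | IN={} | OUT={}
  B5: | IN={} | OUT={b*f}
  B6: | IN={b*f} | OUT={}
  B7: | IN={} | OUT={}
  B8: | IN={} | OUT={c-e}

Merge at B5: IN[B5] = OUT[B4] = {}
Applying B5's transfer function to that IN value gives OUT[B5] (row B5 above).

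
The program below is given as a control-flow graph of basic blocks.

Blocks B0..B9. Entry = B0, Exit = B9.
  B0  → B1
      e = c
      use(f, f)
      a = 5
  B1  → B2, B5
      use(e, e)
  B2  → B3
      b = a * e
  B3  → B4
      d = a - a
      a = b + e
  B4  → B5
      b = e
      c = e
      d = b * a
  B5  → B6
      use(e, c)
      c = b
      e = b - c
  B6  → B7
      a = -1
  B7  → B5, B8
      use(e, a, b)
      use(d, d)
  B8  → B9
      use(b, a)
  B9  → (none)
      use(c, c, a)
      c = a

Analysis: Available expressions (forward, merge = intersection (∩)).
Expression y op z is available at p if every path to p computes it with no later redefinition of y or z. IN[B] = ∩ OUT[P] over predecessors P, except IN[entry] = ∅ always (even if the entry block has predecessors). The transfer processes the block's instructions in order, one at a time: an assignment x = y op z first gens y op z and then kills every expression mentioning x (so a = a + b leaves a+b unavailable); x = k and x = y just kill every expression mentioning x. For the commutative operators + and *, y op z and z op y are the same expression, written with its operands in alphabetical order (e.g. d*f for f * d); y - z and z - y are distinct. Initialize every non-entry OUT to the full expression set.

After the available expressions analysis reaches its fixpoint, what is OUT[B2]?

Fixpoint table:
  B0: | IN={} | OUT={}
  B1: | IN={} | OUT={}
  B2: | IN={} | OUT={a*e}
  B3: | IN={a*e} | OUT={b+e}
  B4: | IN={b+e} | OUT={a*b}
  B5: | IN={} | OUT={b-c}
  B6: | IN={b-c} | OUT={b-c}
  B7: | IN={b-c} | OUT={b-c}
  B8: | IN={b-c} | OUT={b-c}
  B9: | IN={b-c} | OUT={}

Merge at B2: IN[B2] = OUT[B1] = {}
Applying B2's transfer function to that IN value gives OUT[B2] (row B2 above).

Answer: {a*e}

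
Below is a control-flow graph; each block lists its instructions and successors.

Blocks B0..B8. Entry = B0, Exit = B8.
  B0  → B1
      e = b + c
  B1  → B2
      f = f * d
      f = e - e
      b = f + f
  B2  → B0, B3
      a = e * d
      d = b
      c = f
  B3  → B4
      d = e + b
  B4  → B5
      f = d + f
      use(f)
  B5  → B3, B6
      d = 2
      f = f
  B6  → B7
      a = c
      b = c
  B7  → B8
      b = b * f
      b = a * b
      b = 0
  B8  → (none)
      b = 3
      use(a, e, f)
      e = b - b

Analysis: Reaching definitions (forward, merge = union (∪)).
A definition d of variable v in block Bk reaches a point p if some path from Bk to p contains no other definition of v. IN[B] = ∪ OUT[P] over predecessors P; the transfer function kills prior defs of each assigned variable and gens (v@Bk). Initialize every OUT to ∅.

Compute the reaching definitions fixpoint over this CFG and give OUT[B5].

Answer: {a@B2, b@B1, c@B2, d@B5, e@B0, f@B5}

Trace:
Fixpoint table:
  B0: | IN={a@B2, b@B1, c@B2, d@B2, e@B0, f@B1} | OUT={a@B2, b@B1, c@B2, d@B2, e@B0, f@B1}
  B1: | IN={a@B2, b@B1, c@B2, d@B2, e@B0, f@B1} | OUT={a@B2, b@B1, c@B2, d@B2, e@B0, f@B1}
  B2: | IN={a@B2, b@B1, c@B2, d@B2, e@B0, f@B1} | OUT={a@B2, b@B1, c@B2, d@B2, e@B0, f@B1}
  B3: | IN={a@B2, b@B1, c@B2, d@B2, d@B5, e@B0, f@B1, f@B5} | OUT={a@B2, b@B1, c@B2, d@B3, e@B0, f@B1, f@B5}
  B4: | IN={a@B2, b@B1, c@B2, d@B3, e@B0, f@B1, f@B5} | OUT={a@B2, b@B1, c@B2, d@B3, e@B0, f@B4}
  B5: | IN={a@B2, b@B1, c@B2, d@B3, e@B0, f@B4} | OUT={a@B2, b@B1, c@B2, d@B5, e@B0, f@B5}
  B6: | IN={a@B2, b@B1, c@B2, d@B5, e@B0, f@B5} | OUT={a@B6, b@B6, c@B2, d@B5, e@B0, f@B5}
  B7: | IN={a@B6, b@B6, c@B2, d@B5, e@B0, f@B5} | OUT={a@B6, b@B7, c@B2, d@B5, e@B0, f@B5}
  B8: | IN={a@B6, b@B7, c@B2, d@B5, e@B0, f@B5} | OUT={a@B6, b@B8, c@B2, d@B5, e@B8, f@B5}

Merge at B5: IN[B5] = OUT[B4] = {a@B2, b@B1, c@B2, d@B3, e@B0, f@B4}
Applying B5's transfer function to that IN value gives OUT[B5] (row B5 above).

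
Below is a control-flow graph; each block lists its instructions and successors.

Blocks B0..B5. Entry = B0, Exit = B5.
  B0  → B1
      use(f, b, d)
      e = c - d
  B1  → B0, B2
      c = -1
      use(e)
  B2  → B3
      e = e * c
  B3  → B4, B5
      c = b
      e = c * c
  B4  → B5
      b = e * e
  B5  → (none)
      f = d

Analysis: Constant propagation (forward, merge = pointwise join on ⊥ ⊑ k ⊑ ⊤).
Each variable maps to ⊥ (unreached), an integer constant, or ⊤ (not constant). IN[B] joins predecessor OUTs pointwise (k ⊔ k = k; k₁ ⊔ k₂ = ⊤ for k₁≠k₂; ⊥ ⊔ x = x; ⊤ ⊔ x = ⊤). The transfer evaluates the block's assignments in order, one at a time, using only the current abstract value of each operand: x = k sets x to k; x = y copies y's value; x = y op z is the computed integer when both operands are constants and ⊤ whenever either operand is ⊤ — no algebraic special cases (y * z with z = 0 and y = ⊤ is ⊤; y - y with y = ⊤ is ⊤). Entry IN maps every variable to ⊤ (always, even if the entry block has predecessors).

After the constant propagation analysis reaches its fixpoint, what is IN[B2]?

Converged values:
  B0: | IN=(all ⊤) | OUT=(all ⊤)
  B1: | IN=(all ⊤) | OUT={c:-1; rest ⊤}
  B2: | IN={c:-1; rest ⊤} | OUT={c:-1; rest ⊤}
  B3: | IN={c:-1; rest ⊤} | OUT=(all ⊤)
  B4: | IN=(all ⊤) | OUT=(all ⊤)
  B5: | IN=(all ⊤) | OUT=(all ⊤)

Merge at B2: IN[B2] = OUT[B1] = {a: ⊤, b: ⊤, c: -1, d: ⊤, e: ⊤, f: ⊤}

Answer: {a: ⊤, b: ⊤, c: -1, d: ⊤, e: ⊤, f: ⊤}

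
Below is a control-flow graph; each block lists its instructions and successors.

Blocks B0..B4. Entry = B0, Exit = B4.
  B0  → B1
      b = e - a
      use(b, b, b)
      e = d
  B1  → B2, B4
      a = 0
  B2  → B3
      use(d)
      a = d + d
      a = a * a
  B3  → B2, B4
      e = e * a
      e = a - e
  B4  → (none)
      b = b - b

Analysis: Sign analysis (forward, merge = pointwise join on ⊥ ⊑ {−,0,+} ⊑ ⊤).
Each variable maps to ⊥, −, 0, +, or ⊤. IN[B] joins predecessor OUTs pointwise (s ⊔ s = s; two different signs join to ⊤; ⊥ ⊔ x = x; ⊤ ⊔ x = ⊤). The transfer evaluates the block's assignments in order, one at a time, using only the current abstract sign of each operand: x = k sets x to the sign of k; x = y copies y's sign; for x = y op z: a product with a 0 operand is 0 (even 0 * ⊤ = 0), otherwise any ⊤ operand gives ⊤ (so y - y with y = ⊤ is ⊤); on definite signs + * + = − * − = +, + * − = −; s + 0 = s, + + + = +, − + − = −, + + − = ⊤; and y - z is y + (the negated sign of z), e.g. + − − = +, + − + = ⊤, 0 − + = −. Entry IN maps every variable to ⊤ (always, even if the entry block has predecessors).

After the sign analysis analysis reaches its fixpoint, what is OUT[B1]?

Answer: {a: 0, b: ⊤, c: ⊤, d: ⊤, e: ⊤, f: ⊤}

Derivation:
Converged values:
  B0: | IN=(all ⊤) | OUT=(all ⊤)
  B1: | IN=(all ⊤) | OUT={a:0; rest ⊤}
  B2: | IN=(all ⊤) | OUT=(all ⊤)
  B3: | IN=(all ⊤) | OUT=(all ⊤)
  B4: | IN=(all ⊤) | OUT=(all ⊤)

Merge at B1: IN[B1] = OUT[B0] = {a: ⊤, b: ⊤, c: ⊤, d: ⊤, e: ⊤, f: ⊤}
Applying B1's transfer function to that IN value gives OUT[B1] (row B1 above).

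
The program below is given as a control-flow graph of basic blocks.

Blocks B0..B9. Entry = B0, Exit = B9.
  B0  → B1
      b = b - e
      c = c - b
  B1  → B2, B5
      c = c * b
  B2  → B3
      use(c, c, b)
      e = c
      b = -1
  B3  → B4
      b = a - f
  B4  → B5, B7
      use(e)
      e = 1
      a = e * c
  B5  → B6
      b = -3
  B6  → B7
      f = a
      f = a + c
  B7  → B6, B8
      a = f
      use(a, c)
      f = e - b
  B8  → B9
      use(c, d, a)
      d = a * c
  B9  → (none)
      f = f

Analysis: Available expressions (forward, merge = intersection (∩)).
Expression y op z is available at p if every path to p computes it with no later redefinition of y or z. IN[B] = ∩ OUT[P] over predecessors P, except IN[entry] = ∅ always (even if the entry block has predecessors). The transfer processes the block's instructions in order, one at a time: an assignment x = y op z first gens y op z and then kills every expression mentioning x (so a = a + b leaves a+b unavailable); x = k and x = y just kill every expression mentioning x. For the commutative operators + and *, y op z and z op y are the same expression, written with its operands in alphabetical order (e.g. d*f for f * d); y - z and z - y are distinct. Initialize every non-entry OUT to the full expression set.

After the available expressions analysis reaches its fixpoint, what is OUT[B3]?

Answer: {a-f}

Trace:
Per-block solution:
  B0: | IN={} | OUT={}
  B1: | IN={} | OUT={}
  B2: | IN={} | OUT={}
  B3: | IN={} | OUT={a-f}
  B4: | IN={a-f} | OUT={c*e}
  B5: | IN={} | OUT={}
  B6: | IN={} | OUT={a+c}
  B7: | IN={} | OUT={e-b}
  B8: | IN={e-b} | OUT={a*c, e-b}
  B9: | IN={a*c, e-b} | OUT={a*c, e-b}

Merge at B3: IN[B3] = OUT[B2] = {}
Applying B3's transfer function to that IN value gives OUT[B3] (row B3 above).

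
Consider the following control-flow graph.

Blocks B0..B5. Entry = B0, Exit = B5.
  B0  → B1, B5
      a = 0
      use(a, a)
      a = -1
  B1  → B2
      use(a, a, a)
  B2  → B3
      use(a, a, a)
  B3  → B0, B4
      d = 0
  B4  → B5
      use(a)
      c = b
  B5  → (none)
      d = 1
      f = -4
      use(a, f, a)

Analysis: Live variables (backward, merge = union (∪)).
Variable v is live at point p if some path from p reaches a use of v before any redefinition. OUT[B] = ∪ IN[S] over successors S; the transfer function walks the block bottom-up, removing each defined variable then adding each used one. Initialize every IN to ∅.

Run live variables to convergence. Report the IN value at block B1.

Answer: {a, b}

Trace:
Per-block solution:
  B0:   IN={b}   OUT={a, b}
  B1:   IN={a, b}   OUT={a, b}
  B2:   IN={a, b}   OUT={a, b}
  B3:   IN={a, b}   OUT={a, b}
  B4:   IN={a, b}   OUT={a}
  B5:   IN={a}   OUT={}

Merge at B1: OUT[B1] = IN[B2] = {a, b}
Applying B1's transfer function to that OUT value gives IN[B1] (row B1 above).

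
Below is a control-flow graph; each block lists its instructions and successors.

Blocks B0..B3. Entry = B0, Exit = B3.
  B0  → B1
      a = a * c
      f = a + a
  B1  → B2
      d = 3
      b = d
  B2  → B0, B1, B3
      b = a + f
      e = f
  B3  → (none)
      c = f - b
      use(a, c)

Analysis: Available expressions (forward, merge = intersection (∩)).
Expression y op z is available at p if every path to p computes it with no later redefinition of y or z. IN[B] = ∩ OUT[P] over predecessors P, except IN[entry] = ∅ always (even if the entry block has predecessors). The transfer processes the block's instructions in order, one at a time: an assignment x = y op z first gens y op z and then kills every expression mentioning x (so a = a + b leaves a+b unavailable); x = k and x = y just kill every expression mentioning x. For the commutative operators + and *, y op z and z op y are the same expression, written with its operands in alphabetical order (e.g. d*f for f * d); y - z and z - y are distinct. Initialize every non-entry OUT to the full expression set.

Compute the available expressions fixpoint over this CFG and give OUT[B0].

Answer: {a+a}

Derivation:
Converged values:
  B0:   IN={}   OUT={a+a}
  B1:   IN={a+a}   OUT={a+a}
  B2:   IN={a+a}   OUT={a+a, a+f}
  B3:   IN={a+a, a+f}   OUT={a+a, a+f, f-b}

Merge at B0 (entry node, so the boundary value {} is joined with the incoming edge(s)): IN[B0] = {} ∩ OUT[B2] = {}
Applying B0's transfer function to that IN value gives OUT[B0] (row B0 above).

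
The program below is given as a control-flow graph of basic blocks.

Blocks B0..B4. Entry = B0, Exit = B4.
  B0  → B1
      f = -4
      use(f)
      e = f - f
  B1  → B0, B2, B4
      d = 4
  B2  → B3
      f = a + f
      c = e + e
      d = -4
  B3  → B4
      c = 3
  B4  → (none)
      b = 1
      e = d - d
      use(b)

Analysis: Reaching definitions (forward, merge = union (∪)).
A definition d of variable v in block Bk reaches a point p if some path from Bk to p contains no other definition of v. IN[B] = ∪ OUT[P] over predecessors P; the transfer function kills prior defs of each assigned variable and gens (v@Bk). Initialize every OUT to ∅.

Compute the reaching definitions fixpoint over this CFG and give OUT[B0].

Per-block solution:
  B0: | IN={d@B1, e@B0, f@B0} | OUT={d@B1, e@B0, f@B0}
  B1: | IN={d@B1, e@B0, f@B0} | OUT={d@B1, e@B0, f@B0}
  B2: | IN={d@B1, e@B0, f@B0} | OUT={c@B2, d@B2, e@B0, f@B2}
  B3: | IN={c@B2, d@B2, e@B0, f@B2} | OUT={c@B3, d@B2, e@B0, f@B2}
  B4: | IN={c@B3, d@B1, d@B2, e@B0, f@B0, f@B2} | OUT={b@B4, c@B3, d@B1, d@B2, e@B4, f@B0, f@B2}

Merge at B0 (entry node, so the boundary value {} is joined with the incoming edge(s)): IN[B0] = {} ⊔ OUT[B1] = {d@B1, e@B0, f@B0}
Applying B0's transfer function to that IN value gives OUT[B0] (row B0 above).

Answer: {d@B1, e@B0, f@B0}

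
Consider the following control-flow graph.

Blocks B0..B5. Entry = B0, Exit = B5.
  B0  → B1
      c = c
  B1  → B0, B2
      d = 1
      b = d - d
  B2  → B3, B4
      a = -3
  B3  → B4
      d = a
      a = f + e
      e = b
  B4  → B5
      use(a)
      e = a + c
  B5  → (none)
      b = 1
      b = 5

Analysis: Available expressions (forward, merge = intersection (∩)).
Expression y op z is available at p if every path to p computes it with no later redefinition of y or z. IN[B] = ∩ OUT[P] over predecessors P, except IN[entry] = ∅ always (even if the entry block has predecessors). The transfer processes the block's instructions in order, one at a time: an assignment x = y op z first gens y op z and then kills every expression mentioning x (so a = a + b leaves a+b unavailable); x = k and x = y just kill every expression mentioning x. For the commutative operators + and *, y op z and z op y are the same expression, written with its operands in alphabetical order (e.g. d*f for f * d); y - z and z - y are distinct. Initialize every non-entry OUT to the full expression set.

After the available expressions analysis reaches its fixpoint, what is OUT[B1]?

Answer: {d-d}

Trace:
Converged values:
  B0:  IN={}  OUT={}
  B1:  IN={}  OUT={d-d}
  B2:  IN={d-d}  OUT={d-d}
  B3:  IN={d-d}  OUT={}
  B4:  IN={}  OUT={a+c}
  B5:  IN={a+c}  OUT={a+c}

Merge at B1: IN[B1] = OUT[B0] = {}
Applying B1's transfer function to that IN value gives OUT[B1] (row B1 above).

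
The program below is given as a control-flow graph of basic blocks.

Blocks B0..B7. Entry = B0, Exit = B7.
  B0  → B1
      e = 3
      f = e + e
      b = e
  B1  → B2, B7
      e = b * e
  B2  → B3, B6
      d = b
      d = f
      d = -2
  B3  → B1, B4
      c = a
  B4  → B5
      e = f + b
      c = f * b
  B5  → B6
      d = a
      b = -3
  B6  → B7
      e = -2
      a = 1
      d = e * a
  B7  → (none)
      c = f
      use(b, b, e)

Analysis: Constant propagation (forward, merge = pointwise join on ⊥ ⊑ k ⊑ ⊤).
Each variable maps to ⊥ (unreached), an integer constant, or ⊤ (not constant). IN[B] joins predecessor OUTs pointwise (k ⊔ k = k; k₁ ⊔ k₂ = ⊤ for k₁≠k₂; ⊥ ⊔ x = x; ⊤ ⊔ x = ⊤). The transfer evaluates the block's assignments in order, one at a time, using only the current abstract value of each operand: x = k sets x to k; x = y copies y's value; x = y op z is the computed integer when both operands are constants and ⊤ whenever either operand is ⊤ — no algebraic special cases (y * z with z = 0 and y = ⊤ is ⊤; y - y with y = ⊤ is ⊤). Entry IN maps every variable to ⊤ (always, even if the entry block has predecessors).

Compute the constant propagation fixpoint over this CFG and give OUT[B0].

Per-block solution:
  B0:  IN=(all ⊤)  OUT={b:3, e:3, f:6; rest ⊤}
  B1:  IN={b:3, f:6; rest ⊤}  OUT={b:3, f:6; rest ⊤}
  B2:  IN={b:3, f:6; rest ⊤}  OUT={b:3, d:-2, f:6; rest ⊤}
  B3:  IN={b:3, d:-2, f:6; rest ⊤}  OUT={b:3, d:-2, f:6; rest ⊤}
  B4:  IN={b:3, d:-2, f:6; rest ⊤}  OUT={b:3, c:18, d:-2, e:9, f:6; rest ⊤}
  B5:  IN={b:3, c:18, d:-2, e:9, f:6; rest ⊤}  OUT={b:-3, c:18, e:9, f:6; rest ⊤}
  B6:  IN={f:6; rest ⊤}  OUT={a:1, d:-2, e:-2, f:6; rest ⊤}
  B7:  IN={f:6; rest ⊤}  OUT={c:6, f:6; rest ⊤}

B0 is the boundary node: IN[B0] = {a: ⊤, b: ⊤, c: ⊤, d: ⊤, e: ⊤, f: ⊤}
Applying B0's transfer function to that IN value gives OUT[B0] (row B0 above).

Answer: {a: ⊤, b: 3, c: ⊤, d: ⊤, e: 3, f: 6}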